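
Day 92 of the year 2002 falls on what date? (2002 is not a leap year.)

2 April 2002

January has 31 days (92 − 31 = 61 remain).
February has 28 days (61 − 28 = 33 remain).
March has 31 days (33 − 31 = 2 remain).
2 into April → April 2.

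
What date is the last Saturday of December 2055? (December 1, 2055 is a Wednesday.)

December 2055 begins on a Wednesday, so the first Saturday is December 4 (3 days later).
December 2055 has 31 days. Adding weeks: 4, 11, 18, 25 — the last one ≤ 31 is the 25th.

December 25, 2055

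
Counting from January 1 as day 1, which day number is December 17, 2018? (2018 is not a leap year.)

Days in months before December: 31 + 28 + 31 + 30 + 31 + 30 + 31 + 31 + 30 + 31 + 30 = 334.
Plus 17 days into December → day 351.

351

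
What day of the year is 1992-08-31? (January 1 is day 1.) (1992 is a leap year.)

244

Days in months before August: 31 + 29 + 31 + 30 + 31 + 30 + 31 = 213.
Plus 31 days into August → day 244.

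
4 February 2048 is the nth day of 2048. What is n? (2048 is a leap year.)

Days in months before February: 31 = 31.
Plus 4 days into February → day 35.

35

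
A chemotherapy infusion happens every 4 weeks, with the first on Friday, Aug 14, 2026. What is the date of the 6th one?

Jan 1, 2027

The 6th occurrence is 5 intervals after the first: 5 × 28 = 140 days after Aug 14, 2026.
Aug has 31 days — 17 days to the end of Aug leaves 123.
Sep has 30 days (93 left).
Oct has 31 days (62 left).
Nov has 30 days (32 left).
Dec has 31 days (1 left).
1 day into Jan → Jan 1, 2027.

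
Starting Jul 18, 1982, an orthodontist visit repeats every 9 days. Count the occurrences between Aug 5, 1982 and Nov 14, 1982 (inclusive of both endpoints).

12

Occurrences land 9·i days after Jul 18, 1982 for i = 0, 1, 2, …
Aug 5, 1982 is 18 days after the start; 18 ÷ 9 = 2 remainder 0. First occurrence in the window: #3 on Aug 5, 1982 (2×9 = 18 days in).
Nov 14, 1982 is 119 days after the start; 119 ÷ 9 = 13 remainder 2. Last occurrence in the window: #14 on Nov 12, 1982.
Occurrences #3 through #14: 12 in total.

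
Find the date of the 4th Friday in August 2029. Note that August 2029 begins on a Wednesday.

2029-08-24

August 2029 begins on a Wednesday, so the first Friday is August 3 (2 days later).
The 4th Friday is 3 weeks later: 3 + 21 = 24.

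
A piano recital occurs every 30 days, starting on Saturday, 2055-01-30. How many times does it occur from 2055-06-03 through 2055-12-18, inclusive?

Occurrences land 30·i days after 2055-01-30 for i = 0, 1, 2, …
2055-06-03 is 124 days after the start; 124 ÷ 30 = 4 remainder 4; since the remainder is 4, round up to i = 5. First occurrence in the window: #6 on 2055-06-29 (5×30 = 150 days in).
2055-12-18 is 322 days after the start; 322 ÷ 30 = 10 remainder 22. Last occurrence in the window: #11 on 2055-11-26.
Occurrences #6 through #11: 6 in total.

6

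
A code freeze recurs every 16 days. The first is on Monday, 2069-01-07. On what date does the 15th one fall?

The 15th occurrence is 14 intervals after the first: 14 × 16 = 224 days after 2069-01-07.
January has 31 days — 24 days to the end of January leaves 200.
February has 28 days (172 left).
March has 31 days (141 left).
April has 30 days (111 left).
May has 31 days (80 left).
June has 30 days (50 left).
July has 31 days (19 left).
19 days into August → 2069-08-19.

2069-08-19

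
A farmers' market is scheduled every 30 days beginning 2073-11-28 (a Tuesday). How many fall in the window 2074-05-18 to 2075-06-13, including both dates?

Occurrences land 30·i days after 2073-11-28 for i = 0, 1, 2, …
2074-05-18 is 171 days after the start; 171 ÷ 30 = 5 remainder 21; since the remainder is 21, round up to i = 6. First occurrence in the window: #7 on 2074-05-27 (6×30 = 180 days in).
2075-06-13 is 562 days after the start; 562 ÷ 30 = 18 remainder 22. Last occurrence in the window: #19 on 2075-05-22.
Occurrences #7 through #19: 13 in total.

13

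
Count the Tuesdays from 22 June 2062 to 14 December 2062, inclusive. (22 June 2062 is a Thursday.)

22 June 2062 is a Thursday; the first Tuesday on or after it is 27 June 2062 (5 days later).
From 27 June 2062 to 14 December 2062: 3 + 31 + 31 + 30 + 31 + 30 + 14 = 170 days (rest of June, July, August, September, October, November, December).
170 ÷ 7 = 24 full weeks with remainder 2, so 24 more Tuesdays after the first → 25.

25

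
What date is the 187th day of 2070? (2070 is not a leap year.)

Jan has 31 days (187 − 31 = 156 remain).
Feb has 28 days (156 − 28 = 128 remain).
Mar has 31 days (128 − 31 = 97 remain).
Apr has 30 days (97 − 30 = 67 remain).
May has 31 days (67 − 31 = 36 remain).
Jun has 30 days (36 − 30 = 6 remain).
6 into Jul → Jul 6.

Jul 6, 2070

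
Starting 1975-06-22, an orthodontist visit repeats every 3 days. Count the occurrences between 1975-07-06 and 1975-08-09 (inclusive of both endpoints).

Occurrences land 3·i days after 1975-06-22 for i = 0, 1, 2, …
1975-07-06 is 14 days after the start; 14 ÷ 3 = 4 remainder 2; since the remainder is 2, round up to i = 5. First occurrence in the window: #6 on 1975-07-07 (5×3 = 15 days in).
1975-08-09 is 48 days after the start; 48 ÷ 3 = 16 remainder 0. Last occurrence in the window: #17 on 1975-08-09.
Occurrences #6 through #17: 12 in total.

12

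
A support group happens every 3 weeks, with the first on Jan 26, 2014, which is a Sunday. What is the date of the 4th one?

The 4th occurrence is 3 intervals after the first: 3 × 21 = 63 days after Jan 26, 2014.
Jan has 31 days — 5 days to the end of Jan leaves 58.
Feb has 28 days (30 left).
30 days into Mar → Mar 30, 2014.

Mar 30, 2014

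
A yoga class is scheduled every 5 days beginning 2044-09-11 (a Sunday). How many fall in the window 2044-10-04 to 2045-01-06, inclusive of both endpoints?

Occurrences land 5·i days after 2044-09-11 for i = 0, 1, 2, …
2044-10-04 is 23 days after the start; 23 ÷ 5 = 4 remainder 3; since the remainder is 3, round up to i = 5. First occurrence in the window: #6 on 2044-10-06 (5×5 = 25 days in).
2045-01-06 is 117 days after the start; 117 ÷ 5 = 23 remainder 2. Last occurrence in the window: #24 on 2045-01-04.
Occurrences #6 through #24: 19 in total.

19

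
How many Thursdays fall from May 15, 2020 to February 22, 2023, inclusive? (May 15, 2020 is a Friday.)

May 15, 2020 is a Friday; the first Thursday on or after it is May 21, 2020 (6 days later).
From May 21, 2020 to February 22, 2023: 224 + 365 + 365 + 53 = 1007 days (rest of 2020, 2021, 2022, to February 22, 2023 in 2023).
1007 ÷ 7 = 143 full weeks with remainder 6, so 143 more Thursdays after the first → 144.

144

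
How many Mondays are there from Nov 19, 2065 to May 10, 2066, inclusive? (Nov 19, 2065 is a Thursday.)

25

Nov 19, 2065 is a Thursday; the first Monday on or after it is Nov 23, 2065 (4 days later).
From Nov 23, 2065 to May 10, 2066: 7 + 31 + 31 + 28 + 31 + 30 + 10 = 168 days (rest of Nov, Dec, Jan, Feb, Mar, Apr, May).
168 ÷ 7 = 24 full weeks with remainder 0, so 24 more Mondays after the first → 25.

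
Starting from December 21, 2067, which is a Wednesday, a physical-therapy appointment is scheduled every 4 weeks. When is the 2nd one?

The 2nd occurrence is 1 interval after the first: 1 × 28 = 28 days after December 21, 2067.
December has 31 days — 10 days to the end of December leaves 18.
18 days into January → January 18, 2068.

January 18, 2068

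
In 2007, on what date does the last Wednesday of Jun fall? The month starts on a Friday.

Jun 27, 2007

Jun 2007 begins on a Friday, so the first Wednesday is Jun 6 (5 days later).
Jun 2007 has 30 days. Adding weeks: 6, 13, 20, 27 — the last one ≤ 30 is the 27th.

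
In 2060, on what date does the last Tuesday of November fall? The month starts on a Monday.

November 2060 begins on a Monday, so the first Tuesday is November 2 (1 day later).
November 2060 has 30 days. Adding weeks: 2, 9, 16, 23, 30 — the last one ≤ 30 is the 30th.

30 November 2060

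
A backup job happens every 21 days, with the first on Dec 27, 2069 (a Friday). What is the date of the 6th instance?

Apr 11, 2070

The 6th occurrence is 5 intervals after the first: 5 × 21 = 105 days after Dec 27, 2069.
Dec has 31 days — 4 days to the end of Dec leaves 101.
Jan has 31 days (70 left).
Feb has 28 days (42 left).
Mar has 31 days (11 left).
11 days into Apr → Apr 11, 2070.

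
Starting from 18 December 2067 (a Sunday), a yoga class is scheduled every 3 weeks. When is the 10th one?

24 June 2068

The 10th occurrence is 9 intervals after the first: 9 × 21 = 189 days after 18 December 2067.
December has 31 days — 13 days to the end of December leaves 176.
January has 31 days (145 left).
February has 29 days (116 left).
March has 31 days (85 left).
April has 30 days (55 left).
May has 31 days (24 left).
24 days into June → 24 June 2068.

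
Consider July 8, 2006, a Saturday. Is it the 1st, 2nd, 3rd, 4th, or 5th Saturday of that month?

Day 8 falls in week ⌈8/7⌉ of the month.
Days 1–7 hold the 1st Saturday, 8–14 the 2nd, 15–21 the 3rd, 22–28 the 4th, 29–31 the 5th.
8 is in the range for the 2nd.

2nd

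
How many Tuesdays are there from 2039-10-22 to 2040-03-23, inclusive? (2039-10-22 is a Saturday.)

2039-10-22 is a Saturday; the first Tuesday on or after it is 2039-10-25 (3 days later).
From 2039-10-25 to 2040-03-23: 6 + 30 + 31 + 31 + 29 + 23 = 150 days (rest of October, November, December, January, February, March).
150 ÷ 7 = 21 full weeks with remainder 3, so 21 more Tuesdays after the first → 22.

22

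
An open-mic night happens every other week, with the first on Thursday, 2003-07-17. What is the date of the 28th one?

2004-07-29

The 28th occurrence is 27 intervals after the first: 27 × 14 = 378 days after 2003-07-17.
July has 31 days — 14 days to the end of July leaves 364.
August has 31 days (333 left).
September has 30 days (303 left).
October has 31 days (272 left).
November has 30 days (242 left).
December has 31 days (211 left).
January has 31 days (180 left).
February has 29 days (151 left).
March has 31 days (120 left).
April has 30 days (90 left).
May has 31 days (59 left).
June has 30 days (29 left).
29 days into July → 2004-07-29.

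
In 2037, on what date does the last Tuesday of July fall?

28 July 2037

The first Tuesday of July 2037 is July 7.
July 2037 has 31 days. Adding weeks: 7, 14, 21, 28 — the last one ≤ 31 is the 28th.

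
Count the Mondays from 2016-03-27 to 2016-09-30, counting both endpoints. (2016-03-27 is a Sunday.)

2016-03-27 is a Sunday; the first Monday on or after it is 2016-03-28 (1 day later).
From 2016-03-28 to 2016-09-30: 3 + 30 + 31 + 30 + 31 + 31 + 30 = 186 days (rest of March, April, May, June, July, August, September).
186 ÷ 7 = 26 full weeks with remainder 4, so 26 more Mondays after the first → 27.

27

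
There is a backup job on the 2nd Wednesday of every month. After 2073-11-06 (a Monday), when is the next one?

2073-11-08

November 2073 starts on a Wednesday; its first Wednesday is the 1st, so the 2nd Wednesday is the 8th — 2073-11-08.
2073-11-08 is after 2073-11-06, so that is the next one.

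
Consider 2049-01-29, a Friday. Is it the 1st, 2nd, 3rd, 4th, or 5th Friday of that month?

5th

Day 29 falls in week ⌈29/7⌉ of the month.
Days 1–7 hold the 1st Friday, 8–14 the 2nd, 15–21 the 3rd, 22–28 the 4th, 29–31 the 5th.
29 is in the range for the 5th.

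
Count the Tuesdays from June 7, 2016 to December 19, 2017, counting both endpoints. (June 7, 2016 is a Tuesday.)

81

June 7, 2016 is a Tuesday; the first Tuesday on or after it is June 7, 2016.
From June 7, 2016 to December 19, 2017: 207 + 353 = 560 days (rest of 2016, to December 19, 2017 in 2017).
560 ÷ 7 = 80 full weeks with remainder 0, so 80 more Tuesdays after the first → 81.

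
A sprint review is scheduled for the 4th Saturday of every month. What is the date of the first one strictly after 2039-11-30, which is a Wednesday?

2039-12-24

November 2039 starts on a Tuesday; its first Saturday is the 5th, so the 4th Saturday is the 26th — 2039-11-26.
That is not after 2039-11-30, so look at December 2039.
December 2039 starts on a Thursday; its first Saturday is the 3rd, so the 4th Saturday is the 24th — 2039-12-24.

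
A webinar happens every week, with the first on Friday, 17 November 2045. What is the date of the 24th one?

27 April 2046

The 24th occurrence is 23 intervals after the first: 23 × 7 = 161 days after 17 November 2045.
November has 30 days — 13 days to the end of November leaves 148.
December has 31 days (117 left).
January has 31 days (86 left).
February has 28 days (58 left).
March has 31 days (27 left).
27 days into April → 27 April 2046.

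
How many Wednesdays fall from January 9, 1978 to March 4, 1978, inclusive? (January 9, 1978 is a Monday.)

8

January 9, 1978 is a Monday; the first Wednesday on or after it is January 11, 1978 (2 days later).
From January 11, 1978 to March 4, 1978: 20 + 28 + 4 = 52 days (rest of January, February, March).
52 ÷ 7 = 7 full weeks with remainder 3, so 7 more Wednesdays after the first → 8.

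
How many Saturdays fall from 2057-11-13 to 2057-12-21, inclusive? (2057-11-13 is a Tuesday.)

2057-11-13 is a Tuesday; the first Saturday on or after it is 2057-11-17 (4 days later).
From 2057-11-17 to 2057-12-21: 13 + 21 = 34 days (rest of November, December).
34 ÷ 7 = 4 full weeks with remainder 6, so 4 more Saturdays after the first → 5.

5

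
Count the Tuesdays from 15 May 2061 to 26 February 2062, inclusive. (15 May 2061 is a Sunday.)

15 May 2061 is a Sunday; the first Tuesday on or after it is 17 May 2061 (2 days later).
From 17 May 2061 to 26 February 2062: 14 + 30 + 31 + 31 + 30 + 31 + 30 + 31 + 31 + 26 = 285 days (rest of May, June, July, August, September, October, November, December, January, February).
285 ÷ 7 = 40 full weeks with remainder 5, so 40 more Tuesdays after the first → 41.

41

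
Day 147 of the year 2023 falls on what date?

January has 31 days (147 − 31 = 116 remain).
February has 28 days (116 − 28 = 88 remain).
March has 31 days (88 − 31 = 57 remain).
April has 30 days (57 − 30 = 27 remain).
27 into May → May 27.

May 27, 2023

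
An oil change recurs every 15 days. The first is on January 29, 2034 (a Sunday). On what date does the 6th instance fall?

The 6th occurrence is 5 intervals after the first: 5 × 15 = 75 days after January 29, 2034.
January has 31 days — 2 days to the end of January leaves 73.
February has 28 days (45 left).
March has 31 days (14 left).
14 days into April → April 14, 2034.

April 14, 2034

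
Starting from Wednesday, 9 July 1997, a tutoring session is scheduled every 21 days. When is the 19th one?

22 July 1998

The 19th occurrence is 18 intervals after the first: 18 × 21 = 378 days after 9 July 1997.
July has 31 days — 22 days to the end of July leaves 356.
August has 31 days (325 left).
September has 30 days (295 left).
October has 31 days (264 left).
November has 30 days (234 left).
December has 31 days (203 left).
January has 31 days (172 left).
February has 28 days (144 left).
March has 31 days (113 left).
April has 30 days (83 left).
May has 31 days (52 left).
June has 30 days (22 left).
22 days into July → 22 July 1998.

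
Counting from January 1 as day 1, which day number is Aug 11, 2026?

223

Days in months before Aug: 31 + 28 + 31 + 30 + 31 + 30 + 31 = 212.
Plus 11 days into Aug → day 223.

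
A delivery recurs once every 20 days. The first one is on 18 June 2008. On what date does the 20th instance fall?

The 20th occurrence is 19 intervals after the first: 19 × 20 = 380 days after 18 June 2008.
June has 30 days — 12 days to the end of June leaves 368.
July has 31 days (337 left).
August has 31 days (306 left).
September has 30 days (276 left).
October has 31 days (245 left).
November has 30 days (215 left).
December has 31 days (184 left).
January has 31 days (153 left).
February has 28 days (125 left).
March has 31 days (94 left).
April has 30 days (64 left).
May has 31 days (33 left).
June has 30 days (3 left).
3 days into July → 3 July 2009.

3 July 2009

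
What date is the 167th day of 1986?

January has 31 days (167 − 31 = 136 remain).
February has 28 days (136 − 28 = 108 remain).
March has 31 days (108 − 31 = 77 remain).
April has 30 days (77 − 30 = 47 remain).
May has 31 days (47 − 31 = 16 remain).
16 into June → June 16.

June 16, 1986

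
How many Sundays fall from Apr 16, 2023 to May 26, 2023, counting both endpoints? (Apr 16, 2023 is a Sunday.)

6

Apr 16, 2023 is a Sunday; the first Sunday on or after it is Apr 16, 2023.
From Apr 16, 2023 to May 26, 2023: 14 + 26 = 40 days (rest of Apr, May).
40 ÷ 7 = 5 full weeks with remainder 5, so 5 more Sundays after the first → 6.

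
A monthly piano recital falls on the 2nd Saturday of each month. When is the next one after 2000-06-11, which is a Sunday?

June 2000 starts on a Thursday; its first Saturday is the 3rd, so the 2nd Saturday is the 10th — 2000-06-10.
That is not after 2000-06-11, so look at July 2000.
July 2000 starts on a Saturday; its first Saturday is the 1st, so the 2nd Saturday is the 8th — 2000-07-08.

2000-07-08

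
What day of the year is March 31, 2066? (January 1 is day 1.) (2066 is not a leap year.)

Days in months before March: 31 + 28 = 59.
Plus 31 days into March → day 90.

90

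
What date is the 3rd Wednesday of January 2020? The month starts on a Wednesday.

January 2020 begins on a Wednesday, so the first Wednesday is January 1.
The 3rd Wednesday is 2 weeks later: 1 + 14 = 15.

January 15, 2020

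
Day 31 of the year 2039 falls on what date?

31 into January → January 31.

31 January 2039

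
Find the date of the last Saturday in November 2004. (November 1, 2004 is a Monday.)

November 2004 begins on a Monday, so the first Saturday is November 6 (5 days later).
November 2004 has 30 days. Adding weeks: 6, 13, 20, 27 — the last one ≤ 30 is the 27th.

27 November 2004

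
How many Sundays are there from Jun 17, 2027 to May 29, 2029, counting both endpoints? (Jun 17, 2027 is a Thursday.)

Jun 17, 2027 is a Thursday; the first Sunday on or after it is Jun 20, 2027 (3 days later).
From Jun 20, 2027 to May 29, 2029: 194 + 366 + 149 = 709 days (rest of 2027, 2028, to May 29, 2029 in 2029).
709 ÷ 7 = 101 full weeks with remainder 2, so 101 more Sundays after the first → 102.

102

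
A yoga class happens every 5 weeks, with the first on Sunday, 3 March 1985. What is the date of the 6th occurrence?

25 August 1985

The 6th occurrence is 5 intervals after the first: 5 × 35 = 175 days after 3 March 1985.
March has 31 days — 28 days to the end of March leaves 147.
April has 30 days (117 left).
May has 31 days (86 left).
June has 30 days (56 left).
July has 31 days (25 left).
25 days into August → 25 August 1985.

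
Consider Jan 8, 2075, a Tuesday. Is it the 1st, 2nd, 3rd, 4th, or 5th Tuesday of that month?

2nd

Day 8 falls in week ⌈8/7⌉ of the month.
Days 1–7 hold the 1st Tuesday, 8–14 the 2nd, 15–21 the 3rd, 22–28 the 4th, 29–31 the 5th.
8 is in the range for the 2nd.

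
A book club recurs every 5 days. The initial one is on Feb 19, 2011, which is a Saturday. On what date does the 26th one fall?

The 26th occurrence is 25 intervals after the first: 25 × 5 = 125 days after Feb 19, 2011.
Feb has 28 days — 9 days to the end of Feb leaves 116.
Mar has 31 days (85 left).
Apr has 30 days (55 left).
May has 31 days (24 left).
24 days into Jun → Jun 24, 2011.

Jun 24, 2011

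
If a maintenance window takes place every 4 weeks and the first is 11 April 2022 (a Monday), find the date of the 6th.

29 August 2022

The 6th occurrence is 5 intervals after the first: 5 × 28 = 140 days after 11 April 2022.
April has 30 days — 19 days to the end of April leaves 121.
May has 31 days (90 left).
June has 30 days (60 left).
July has 31 days (29 left).
29 days into August → 29 August 2022.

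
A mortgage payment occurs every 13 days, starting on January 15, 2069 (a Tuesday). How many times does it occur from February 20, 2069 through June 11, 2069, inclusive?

9

Occurrences land 13·i days after January 15, 2069 for i = 0, 1, 2, …
February 20, 2069 is 36 days after the start; 36 ÷ 13 = 2 remainder 10; since the remainder is 10, round up to i = 3. First occurrence in the window: #4 on February 23, 2069 (3×13 = 39 days in).
June 11, 2069 is 147 days after the start; 147 ÷ 13 = 11 remainder 4. Last occurrence in the window: #12 on June 7, 2069.
Occurrences #4 through #12: 9 in total.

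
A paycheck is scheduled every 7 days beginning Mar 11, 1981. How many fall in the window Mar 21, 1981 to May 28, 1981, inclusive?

Occurrences land 7·i days after Mar 11, 1981 for i = 0, 1, 2, …
Mar 21, 1981 is 10 days after the start; 10 ÷ 7 = 1 remainder 3; since the remainder is 3, round up to i = 2. First occurrence in the window: #3 on Mar 25, 1981 (2×7 = 14 days in).
May 28, 1981 is 78 days after the start; 78 ÷ 7 = 11 remainder 1. Last occurrence in the window: #12 on May 27, 1981.
Occurrences #3 through #12: 10 in total.

10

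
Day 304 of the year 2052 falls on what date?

2052-10-30

January has 31 days (304 − 31 = 273 remain).
February has 29 days (273 − 29 = 244 remain).
March has 31 days (244 − 31 = 213 remain).
April has 30 days (213 − 30 = 183 remain).
May has 31 days (183 − 31 = 152 remain).
June has 30 days (152 − 30 = 122 remain).
July has 31 days (122 − 31 = 91 remain).
August has 31 days (91 − 31 = 60 remain).
September has 30 days (60 − 30 = 30 remain).
30 into October → October 30.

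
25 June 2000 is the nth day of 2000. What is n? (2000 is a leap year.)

177

Days in months before June: 31 + 29 + 31 + 30 + 31 = 152.
Plus 25 days into June → day 177.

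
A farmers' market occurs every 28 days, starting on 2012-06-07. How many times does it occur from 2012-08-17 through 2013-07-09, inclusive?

Occurrences land 28·i days after 2012-06-07 for i = 0, 1, 2, …
2012-08-17 is 71 days after the start; 71 ÷ 28 = 2 remainder 15; since the remainder is 15, round up to i = 3. First occurrence in the window: #4 on 2012-08-30 (3×28 = 84 days in).
2013-07-09 is 397 days after the start; 397 ÷ 28 = 14 remainder 5. Last occurrence in the window: #15 on 2013-07-04.
Occurrences #4 through #15: 12 in total.

12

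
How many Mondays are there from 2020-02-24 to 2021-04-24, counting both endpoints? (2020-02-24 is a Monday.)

61

2020-02-24 is a Monday; the first Monday on or after it is 2020-02-24.
From 2020-02-24 to 2021-04-24: 311 + 114 = 425 days (rest of 2020, to 2021-04-24 in 2021).
425 ÷ 7 = 60 full weeks with remainder 5, so 60 more Mondays after the first → 61.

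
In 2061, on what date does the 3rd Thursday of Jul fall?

Jul 2061 begins on a Friday, so the first Thursday is Jul 7 (6 days later).
The 3rd Thursday is 2 weeks later: 7 + 14 = 21.

Jul 21, 2061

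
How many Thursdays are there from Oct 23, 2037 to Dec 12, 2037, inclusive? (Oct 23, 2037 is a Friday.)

7

Oct 23, 2037 is a Friday; the first Thursday on or after it is Oct 29, 2037 (6 days later).
From Oct 29, 2037 to Dec 12, 2037: 2 + 30 + 12 = 44 days (rest of Oct, Nov, Dec).
44 ÷ 7 = 6 full weeks with remainder 2, so 6 more Thursdays after the first → 7.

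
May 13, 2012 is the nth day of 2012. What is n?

134

Days in months before May: 31 + 29 + 31 + 30 = 121.
Plus 13 days into May → day 134.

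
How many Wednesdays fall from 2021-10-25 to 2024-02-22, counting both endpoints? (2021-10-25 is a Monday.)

122

2021-10-25 is a Monday; the first Wednesday on or after it is 2021-10-27 (2 days later).
From 2021-10-27 to 2024-02-22: 65 + 365 + 365 + 53 = 848 days (rest of 2021, 2022, 2023, to 2024-02-22 in 2024).
848 ÷ 7 = 121 full weeks with remainder 1, so 121 more Wednesdays after the first → 122.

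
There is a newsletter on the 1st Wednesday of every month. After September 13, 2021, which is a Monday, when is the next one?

September 2021 starts on a Wednesday, so its 1st Wednesday is September 1, 2021.
That is not after September 13, 2021, so look at October 2021.
October 2021 starts on a Friday, so its 1st Wednesday is October 6, 2021 (5 days in).

October 6, 2021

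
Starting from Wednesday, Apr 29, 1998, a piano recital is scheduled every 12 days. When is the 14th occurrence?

The 14th occurrence is 13 intervals after the first: 13 × 12 = 156 days after Apr 29, 1998.
Apr has 30 days — 1 day to the end of Apr leaves 155.
May has 31 days (124 left).
Jun has 30 days (94 left).
Jul has 31 days (63 left).
Aug has 31 days (32 left).
Sep has 30 days (2 left).
2 days into Oct → Oct 2, 1998.

Oct 2, 1998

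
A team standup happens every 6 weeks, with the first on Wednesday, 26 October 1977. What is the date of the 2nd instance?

The 2nd occurrence is 1 interval after the first: 1 × 42 = 42 days after 26 October 1977.
October has 31 days — 5 days to the end of October leaves 37.
November has 30 days (7 left).
7 days into December → 7 December 1977.

7 December 1977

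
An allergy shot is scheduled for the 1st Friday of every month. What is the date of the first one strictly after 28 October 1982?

October 1982 starts on a Friday, so its 1st Friday is 1 October 1982.
That is not after 28 October 1982, so look at November 1982.
November 1982 starts on a Monday, so its 1st Friday is 5 November 1982 (4 days in).

5 November 1982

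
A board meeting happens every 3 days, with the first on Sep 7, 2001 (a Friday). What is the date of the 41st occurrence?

Jan 5, 2002

The 41st occurrence is 40 intervals after the first: 40 × 3 = 120 days after Sep 7, 2001.
Sep has 30 days — 23 days to the end of Sep leaves 97.
Oct has 31 days (66 left).
Nov has 30 days (36 left).
Dec has 31 days (5 left).
5 days into Jan → Jan 5, 2002.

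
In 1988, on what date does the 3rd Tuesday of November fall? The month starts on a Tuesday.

15 November 1988

November 1988 begins on a Tuesday, so the first Tuesday is November 1.
The 3rd Tuesday is 2 weeks later: 1 + 14 = 15.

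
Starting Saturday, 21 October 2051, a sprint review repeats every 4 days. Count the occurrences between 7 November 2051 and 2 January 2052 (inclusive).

Occurrences land 4·i days after 21 October 2051 for i = 0, 1, 2, …
7 November 2051 is 17 days after the start; 17 ÷ 4 = 4 remainder 1; since the remainder is 1, round up to i = 5. First occurrence in the window: #6 on 10 November 2051 (5×4 = 20 days in).
2 January 2052 is 73 days after the start; 73 ÷ 4 = 18 remainder 1. Last occurrence in the window: #19 on 1 January 2052.
Occurrences #6 through #19: 14 in total.

14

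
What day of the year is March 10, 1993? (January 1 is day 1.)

Days in months before March: 31 + 28 = 59.
Plus 10 days into March → day 69.

69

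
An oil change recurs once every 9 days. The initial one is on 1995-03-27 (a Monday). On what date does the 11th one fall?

The 11th occurrence is 10 intervals after the first: 10 × 9 = 90 days after 1995-03-27.
March has 31 days — 4 days to the end of March leaves 86.
April has 30 days (56 left).
May has 31 days (25 left).
25 days into June → 1995-06-25.

1995-06-25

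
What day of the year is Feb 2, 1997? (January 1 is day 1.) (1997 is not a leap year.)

33

Days in months before Feb: 31 = 31.
Plus 2 days into Feb → day 33.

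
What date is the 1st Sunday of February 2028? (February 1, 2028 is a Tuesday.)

February 2028 begins on a Tuesday, so the first Sunday is February 6 (5 days later).

6 February 2028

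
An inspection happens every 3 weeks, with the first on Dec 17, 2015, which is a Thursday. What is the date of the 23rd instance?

The 23rd occurrence is 22 intervals after the first: 22 × 21 = 462 days after Dec 17, 2015.
Dec has 31 days — 14 days to the end of Dec leaves 448.
2016 has 366 days (82 left).
Jan has 31 days (51 left).
Feb has 28 days (23 left).
23 days into Mar → Mar 23, 2017.

Mar 23, 2017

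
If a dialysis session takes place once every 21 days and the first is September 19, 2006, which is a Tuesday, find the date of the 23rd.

The 23rd occurrence is 22 intervals after the first: 22 × 21 = 462 days after September 19, 2006.
September has 30 days — 11 days to the end of September leaves 451.
From end of September to end of 2006 is 92 days (359 left).
January has 31 days (328 left).
February has 28 days (300 left).
March has 31 days (269 left).
April has 30 days (239 left).
May has 31 days (208 left).
June has 30 days (178 left).
July has 31 days (147 left).
August has 31 days (116 left).
September has 30 days (86 left).
October has 31 days (55 left).
November has 30 days (25 left).
25 days into December → December 25, 2007.

December 25, 2007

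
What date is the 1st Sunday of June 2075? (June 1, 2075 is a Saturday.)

June 2, 2075

June 2075 begins on a Saturday, so the first Sunday is June 2 (1 day later).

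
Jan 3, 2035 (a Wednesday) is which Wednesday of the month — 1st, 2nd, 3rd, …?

Day 3 falls in week ⌈3/7⌉ of the month.
Days 1–7 hold the 1st Wednesday, 8–14 the 2nd, 15–21 the 3rd, 22–28 the 4th, 29–31 the 5th.
3 is in the range for the 1st.

1st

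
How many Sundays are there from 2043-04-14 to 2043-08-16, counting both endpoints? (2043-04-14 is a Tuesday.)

18

2043-04-14 is a Tuesday; the first Sunday on or after it is 2043-04-19 (5 days later).
From 2043-04-19 to 2043-08-16: 11 + 31 + 30 + 31 + 16 = 119 days (rest of April, May, June, July, August).
119 ÷ 7 = 17 full weeks with remainder 0, so 17 more Sundays after the first → 18.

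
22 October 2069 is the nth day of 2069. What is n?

295

Days in months before October: 31 + 28 + 31 + 30 + 31 + 30 + 31 + 31 + 30 = 273.
Plus 22 days into October → day 295.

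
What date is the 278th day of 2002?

2002-10-05

January has 31 days (278 − 31 = 247 remain).
February has 28 days (247 − 28 = 219 remain).
March has 31 days (219 − 31 = 188 remain).
April has 30 days (188 − 30 = 158 remain).
May has 31 days (158 − 31 = 127 remain).
June has 30 days (127 − 30 = 97 remain).
July has 31 days (97 − 31 = 66 remain).
August has 31 days (66 − 31 = 35 remain).
September has 30 days (35 − 30 = 5 remain).
5 into October → October 5.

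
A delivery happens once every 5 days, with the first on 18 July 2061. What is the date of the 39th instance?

24 January 2062

The 39th occurrence is 38 intervals after the first: 38 × 5 = 190 days after 18 July 2061.
July has 31 days — 13 days to the end of July leaves 177.
August has 31 days (146 left).
September has 30 days (116 left).
October has 31 days (85 left).
November has 30 days (55 left).
December has 31 days (24 left).
24 days into January → 24 January 2062.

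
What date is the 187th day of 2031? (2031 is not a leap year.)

July 6, 2031

January has 31 days (187 − 31 = 156 remain).
February has 28 days (156 − 28 = 128 remain).
March has 31 days (128 − 31 = 97 remain).
April has 30 days (97 − 30 = 67 remain).
May has 31 days (67 − 31 = 36 remain).
June has 30 days (36 − 30 = 6 remain).
6 into July → July 6.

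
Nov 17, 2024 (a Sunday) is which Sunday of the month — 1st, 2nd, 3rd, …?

3rd

Day 17 falls in week ⌈17/7⌉ of the month.
Days 1–7 hold the 1st Sunday, 8–14 the 2nd, 15–21 the 3rd, 22–28 the 4th, 29–31 the 5th.
17 is in the range for the 3rd.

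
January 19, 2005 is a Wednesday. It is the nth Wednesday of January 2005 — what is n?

3rd

Day 19 falls in week ⌈19/7⌉ of the month.
Days 1–7 hold the 1st Wednesday, 8–14 the 2nd, 15–21 the 3rd, 22–28 the 4th, 29–31 the 5th.
19 is in the range for the 3rd.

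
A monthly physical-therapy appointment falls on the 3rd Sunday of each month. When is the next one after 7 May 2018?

May 2018 starts on a Tuesday; its first Sunday is the 6th, so the 3rd Sunday is the 20th — 20 May 2018.
20 May 2018 is after 7 May 2018, so that is the next one.

20 May 2018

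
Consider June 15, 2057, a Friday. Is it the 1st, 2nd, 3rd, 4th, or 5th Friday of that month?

3rd

Day 15 falls in week ⌈15/7⌉ of the month.
Days 1–7 hold the 1st Friday, 8–14 the 2nd, 15–21 the 3rd, 22–28 the 4th, 29–31 the 5th.
15 is in the range for the 3rd.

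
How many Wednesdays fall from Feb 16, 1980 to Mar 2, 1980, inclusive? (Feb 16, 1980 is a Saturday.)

Feb 16, 1980 is a Saturday; the first Wednesday on or after it is Feb 20, 1980 (4 days later).
From Feb 20, 1980 to Mar 2, 1980: 9 + 2 = 11 days (rest of Feb, Mar).
11 ÷ 7 = 1 full weeks with remainder 4, so 1 more Wednesdays after the first → 2.

2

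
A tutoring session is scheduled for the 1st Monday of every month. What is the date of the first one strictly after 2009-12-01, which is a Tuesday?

December 2009 starts on a Tuesday, so its 1st Monday is 2009-12-07 (6 days in).
2009-12-07 is after 2009-12-01, so that is the next one.

2009-12-07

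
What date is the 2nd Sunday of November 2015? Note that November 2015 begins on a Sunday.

November 2015 begins on a Sunday, so the first Sunday is November 1.
The 2nd Sunday is 1 weeks later: 1 + 7 = 8.

2015-11-08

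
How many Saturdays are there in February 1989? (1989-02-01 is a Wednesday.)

1989-02-01 is a Wednesday; the first Saturday on or after it is 1989-02-04 (3 days later).
From 1989-02-04 to 1989-02-28 is 28 − 4 = 24 days.
24 ÷ 7 = 3 full weeks with remainder 3, so 3 more Saturdays after the first → 4.

4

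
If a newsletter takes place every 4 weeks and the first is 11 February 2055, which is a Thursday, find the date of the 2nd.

The 2nd occurrence is 1 interval after the first: 1 × 28 = 28 days after 11 February 2055.
February has 28 days — 17 days to the end of February leaves 11.
11 days into March → 11 March 2055.

11 March 2055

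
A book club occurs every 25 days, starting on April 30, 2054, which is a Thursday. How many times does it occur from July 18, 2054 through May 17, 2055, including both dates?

12

Occurrences land 25·i days after April 30, 2054 for i = 0, 1, 2, …
July 18, 2054 is 79 days after the start; 79 ÷ 25 = 3 remainder 4; since the remainder is 4, round up to i = 4. First occurrence in the window: #5 on August 8, 2054 (4×25 = 100 days in).
May 17, 2055 is 382 days after the start; 382 ÷ 25 = 15 remainder 7. Last occurrence in the window: #16 on May 10, 2055.
Occurrences #5 through #16: 12 in total.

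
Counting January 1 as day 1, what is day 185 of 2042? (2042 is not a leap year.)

4 July 2042

January has 31 days (185 − 31 = 154 remain).
February has 28 days (154 − 28 = 126 remain).
March has 31 days (126 − 31 = 95 remain).
April has 30 days (95 − 30 = 65 remain).
May has 31 days (65 − 31 = 34 remain).
June has 30 days (34 − 30 = 4 remain).
4 into July → July 4.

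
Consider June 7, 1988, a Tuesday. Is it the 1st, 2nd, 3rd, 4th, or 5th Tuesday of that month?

1st

Day 7 falls in week ⌈7/7⌉ of the month.
Days 1–7 hold the 1st Tuesday, 8–14 the 2nd, 15–21 the 3rd, 22–28 the 4th, 29–31 the 5th.
7 is in the range for the 1st.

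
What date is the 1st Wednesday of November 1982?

1982-11-03

November 1982 begins on a Monday, so the first Wednesday is November 3 (2 days later).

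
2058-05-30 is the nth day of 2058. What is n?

150

Days in months before May: 31 + 28 + 31 + 30 = 120.
Plus 30 days into May → day 150.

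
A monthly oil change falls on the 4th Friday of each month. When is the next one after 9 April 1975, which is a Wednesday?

25 April 1975

April 1975 starts on a Tuesday; its first Friday is the 4th, so the 4th Friday is the 25th — 25 April 1975.
25 April 1975 is after 9 April 1975, so that is the next one.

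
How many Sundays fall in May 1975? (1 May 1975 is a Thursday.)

1 May 1975 is a Thursday; the first Sunday on or after it is 4 May 1975 (3 days later).
From 4 May 1975 to 31 May 1975 is 31 − 4 = 27 days.
27 ÷ 7 = 3 full weeks with remainder 6, so 3 more Sundays after the first → 4.

4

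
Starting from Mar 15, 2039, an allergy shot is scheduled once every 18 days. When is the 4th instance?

The 4th occurrence is 3 intervals after the first: 3 × 18 = 54 days after Mar 15, 2039.
Mar has 31 days — 16 days to the end of Mar leaves 38.
Apr has 30 days (8 left).
8 days into May → May 8, 2039.

May 8, 2039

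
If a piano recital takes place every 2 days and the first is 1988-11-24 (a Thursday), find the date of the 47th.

1989-02-24

The 47th occurrence is 46 intervals after the first: 46 × 2 = 92 days after 1988-11-24.
November has 30 days — 6 days to the end of November leaves 86.
December has 31 days (55 left).
January has 31 days (24 left).
24 days into February → 1989-02-24.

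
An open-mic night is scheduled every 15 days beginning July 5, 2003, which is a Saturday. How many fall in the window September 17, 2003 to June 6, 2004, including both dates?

Occurrences land 15·i days after July 5, 2003 for i = 0, 1, 2, …
September 17, 2003 is 74 days after the start; 74 ÷ 15 = 4 remainder 14; since the remainder is 14, round up to i = 5. First occurrence in the window: #6 on September 18, 2003 (5×15 = 75 days in).
June 6, 2004 is 337 days after the start; 337 ÷ 15 = 22 remainder 7. Last occurrence in the window: #23 on May 30, 2004.
Occurrences #6 through #23: 18 in total.

18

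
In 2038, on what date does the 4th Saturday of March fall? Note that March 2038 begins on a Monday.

27 March 2038

March 2038 begins on a Monday, so the first Saturday is March 6 (5 days later).
The 4th Saturday is 3 weeks later: 6 + 21 = 27.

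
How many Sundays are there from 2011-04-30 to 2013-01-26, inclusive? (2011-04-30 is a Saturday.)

91

2011-04-30 is a Saturday; the first Sunday on or after it is 2011-05-01 (1 day later).
From 2011-05-01 to 2013-01-26: 244 + 366 + 26 = 636 days (rest of 2011, 2012, to 2013-01-26 in 2013).
636 ÷ 7 = 90 full weeks with remainder 6, so 90 more Sundays after the first → 91.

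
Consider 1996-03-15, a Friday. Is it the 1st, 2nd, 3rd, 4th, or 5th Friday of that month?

3rd

Day 15 falls in week ⌈15/7⌉ of the month.
Days 1–7 hold the 1st Friday, 8–14 the 2nd, 15–21 the 3rd, 22–28 the 4th, 29–31 the 5th.
15 is in the range for the 3rd.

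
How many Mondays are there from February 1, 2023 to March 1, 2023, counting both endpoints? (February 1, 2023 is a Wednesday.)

4

February 1, 2023 is a Wednesday; the first Monday on or after it is February 6, 2023 (5 days later).
From February 6, 2023 to March 1, 2023: 22 + 1 = 23 days (rest of February, March).
23 ÷ 7 = 3 full weeks with remainder 2, so 3 more Mondays after the first → 4.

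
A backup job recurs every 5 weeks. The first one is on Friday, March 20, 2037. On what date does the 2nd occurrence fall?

The 2nd occurrence is 1 interval after the first: 1 × 35 = 35 days after March 20, 2037.
March has 31 days — 11 days to the end of March leaves 24.
24 days into April → April 24, 2037.

April 24, 2037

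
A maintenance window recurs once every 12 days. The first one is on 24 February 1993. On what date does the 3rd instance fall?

20 March 1993

The 3rd occurrence is 2 intervals after the first: 2 × 12 = 24 days after 24 February 1993.
February has 28 days — 4 days to the end of February leaves 20.
20 days into March → 20 March 1993.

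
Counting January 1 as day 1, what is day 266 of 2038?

January has 31 days (266 − 31 = 235 remain).
February has 28 days (235 − 28 = 207 remain).
March has 31 days (207 − 31 = 176 remain).
April has 30 days (176 − 30 = 146 remain).
May has 31 days (146 − 31 = 115 remain).
June has 30 days (115 − 30 = 85 remain).
July has 31 days (85 − 31 = 54 remain).
August has 31 days (54 − 31 = 23 remain).
23 into September → September 23.

2038-09-23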